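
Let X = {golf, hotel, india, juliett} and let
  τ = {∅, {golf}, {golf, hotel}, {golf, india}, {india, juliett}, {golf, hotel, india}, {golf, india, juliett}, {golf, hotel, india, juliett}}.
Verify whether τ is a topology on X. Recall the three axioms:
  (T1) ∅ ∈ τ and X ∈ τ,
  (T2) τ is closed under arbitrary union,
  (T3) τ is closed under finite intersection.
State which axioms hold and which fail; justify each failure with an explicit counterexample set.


τ is NOT a topology on X.

Axiom (T1): ∅ ∈ τ? Yes; X ∈ τ? Yes.
Axiom (T2/T3): check pairwise unions and intersections of members of τ.
Counterexample for (T3): {golf, india} ∩ {india, juliett} = {india} ∉ τ. Therefore τ is NOT a topology.


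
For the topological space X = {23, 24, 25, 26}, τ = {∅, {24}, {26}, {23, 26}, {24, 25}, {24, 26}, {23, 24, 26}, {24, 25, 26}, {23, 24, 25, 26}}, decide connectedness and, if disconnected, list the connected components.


(X, τ) is disconnected; components = [{23, 26}, {24, 25}].

Find clopen sets (U ∈ τ with X ∖ U ∈ τ):
  U = ∅, X ∖ U = {23, 24, 25, 26} — both open, so U is clopen.
  U = {23, 26}, X ∖ U = {24, 25} — both open, so U is clopen.
  U = {24, 25}, X ∖ U = {23, 26} — both open, so U is clopen.
  U = {23, 24, 25, 26}, X ∖ U = ∅ — both open, so U is clopen.
Nontrivial clopen(s) exist: e.g. {24, 25}. So (X, τ) is disconnected.
Compute connected components by grouping points that agree on all clopens:
  component: {23, 26}
  component: {24, 25}


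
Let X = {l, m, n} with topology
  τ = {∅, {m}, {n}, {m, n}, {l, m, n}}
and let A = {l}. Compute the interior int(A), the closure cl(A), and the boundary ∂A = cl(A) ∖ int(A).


int(A) = ∅, cl(A) = {l}, ∂A = {l}.

Closed sets in (X, τ) are complements of opens:
  closed(X, τ) = {∅, {l}, {l, m}, {l, n}, {l, m, n}}.
int(A) = ⋃ {U ∈ τ : U ⊆ A}. Opens contained in A: ∅.
Taking the union of these: int(A) = ∅.
cl(A) = ⋂ {C closed : A ⊆ C}. Closed sets containing A: {l}, {l, m}, {l, n}, {l, m, n}.
Intersecting these: cl(A) = {l}.
∂A = cl(A) ∖ int(A) = {l} ∖ ∅ = {l}.


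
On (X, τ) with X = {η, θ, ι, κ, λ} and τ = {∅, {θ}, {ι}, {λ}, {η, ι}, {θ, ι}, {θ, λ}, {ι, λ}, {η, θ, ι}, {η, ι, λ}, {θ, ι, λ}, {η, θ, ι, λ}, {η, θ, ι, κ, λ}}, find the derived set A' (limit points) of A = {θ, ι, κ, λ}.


A' = {η, κ}

For each x ∈ X, list the open sets U ∈ τ with x ∈ U, then check whether U ∩ (A ∖ {x}) ≠ ∅ for every such U.
  x = η: opens ∋ x are {η, ι}, {η, θ, ι}, {η, ι, λ}, {η, θ, ι, λ}, {η, θ, ι, κ, λ}; each meets A ∖ {η}, so x IS a limit point.
  x = θ: open {θ} ∋ x has {θ} ∩ (A ∖ {θ}) = ∅, so x is NOT a limit point.
  x = ι: open {ι} ∋ x has {ι} ∩ (A ∖ {ι}) = ∅, so x is NOT a limit point.
  x = κ: opens ∋ x are {η, θ, ι, κ, λ}; each meets A ∖ {κ}, so x IS a limit point.
  x = λ: open {λ} ∋ x has {λ} ∩ (A ∖ {λ}) = ∅, so x is NOT a limit point.
Collecting: A' = {η, κ}.


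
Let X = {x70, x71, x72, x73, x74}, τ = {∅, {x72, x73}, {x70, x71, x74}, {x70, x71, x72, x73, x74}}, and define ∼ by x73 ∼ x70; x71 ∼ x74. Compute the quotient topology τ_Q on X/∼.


X/∼ = {[x70=x73], [x71=x74], [x72]}; |τ_Q| = 2.

Equivalence classes: [x70=x73], [x71=x74], [x72].
Quotient map π: X → X/∼ sends x70 ↦ [x70=x73], x71 ↦ [x71=x74], x72 ↦ [x72], x73 ↦ [x70=x73], x74 ↦ [x71=x74].
For each subset V ⊆ X/∼, compute π^{-1}(V) ⊆ X and check whether π^{-1}(V) ∈ τ. V is open in τ_Q iff π^{-1}(V) ∈ τ.
  V = {}: π^{-1}(V) = ∅ ∈ τ ✓.
  V = {[x70=x73]}: π^{-1}(V) = {x70, x73} ∉ τ ✗.
  V = {[x71=x74]}: π^{-1}(V) = {x71, x74} ∉ τ ✗.
  V = {[x70=x73], [x71=x74]}: π^{-1}(V) = {x70, x71, x73, x74} ∉ τ ✗.
  V = {[x72]}: π^{-1}(V) = {x72} ∉ τ ✗.
  V = {[x70=x73], [x72]}: π^{-1}(V) = {x70, x72, x73} ∉ τ ✗.
  V = {[x71=x74], [x72]}: π^{-1}(V) = {x71, x72, x74} ∉ τ ✗.
  V = {[x70=x73], [x71=x74], [x72]}: π^{-1}(V) = {x70, x71, x72, x73, x74} ∈ τ ✓.
Open sets in the quotient: τ_Q = {{}, {[x70=x73], [x71=x74], [x72]}} (2 elements).


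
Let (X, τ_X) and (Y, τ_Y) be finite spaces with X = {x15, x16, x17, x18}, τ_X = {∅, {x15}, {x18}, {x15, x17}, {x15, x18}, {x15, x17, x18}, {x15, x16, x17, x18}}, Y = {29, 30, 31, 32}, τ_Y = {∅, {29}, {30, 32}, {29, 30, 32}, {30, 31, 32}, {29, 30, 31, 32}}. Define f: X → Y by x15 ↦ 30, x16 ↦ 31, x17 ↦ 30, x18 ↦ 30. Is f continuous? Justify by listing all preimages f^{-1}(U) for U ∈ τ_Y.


f IS continuous.

Compute f^{-1}(U) for each U ∈ τ_Y:
  U = ∅: f^{-1}(U) = ∅ ∈ τ_X ✓.
  U = {29}: f^{-1}(U) = ∅ ∈ τ_X ✓.
  U = {30, 32}: f^{-1}(U) = {x15, x17, x18} ∈ τ_X ✓.
  U = {29, 30, 32}: f^{-1}(U) = {x15, x17, x18} ∈ τ_X ✓.
  U = {30, 31, 32}: f^{-1}(U) = {x15, x16, x17, x18} ∈ τ_X ✓.
  U = {29, 30, 31, 32}: f^{-1}(U) = {x15, x16, x17, x18} ∈ τ_X ✓.
Every preimage lies in τ_X, so f IS continuous.


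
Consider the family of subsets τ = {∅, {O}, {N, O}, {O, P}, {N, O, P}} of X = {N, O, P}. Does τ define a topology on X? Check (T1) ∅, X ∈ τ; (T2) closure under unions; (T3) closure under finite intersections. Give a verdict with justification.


τ IS a topology on X.

Axiom (T1): ∅ ∈ τ? Yes; X ∈ τ? Yes.
Axiom (T2/T3): check pairwise unions and intersections of members of τ.
All pairwise intersections and unions checked — each lies in τ. Therefore τ satisfies (T1), (T2), (T3): it IS a topology on X.


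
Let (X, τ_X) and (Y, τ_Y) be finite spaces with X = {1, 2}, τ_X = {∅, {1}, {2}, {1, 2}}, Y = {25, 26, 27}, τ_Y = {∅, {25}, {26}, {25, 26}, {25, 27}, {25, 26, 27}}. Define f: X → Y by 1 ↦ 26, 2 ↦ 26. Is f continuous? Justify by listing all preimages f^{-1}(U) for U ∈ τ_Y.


f IS continuous.

Compute f^{-1}(U) for each U ∈ τ_Y:
  U = ∅: f^{-1}(U) = ∅ ∈ τ_X ✓.
  U = {25}: f^{-1}(U) = ∅ ∈ τ_X ✓.
  U = {26}: f^{-1}(U) = {1, 2} ∈ τ_X ✓.
  U = {25, 26}: f^{-1}(U) = {1, 2} ∈ τ_X ✓.
  U = {25, 27}: f^{-1}(U) = ∅ ∈ τ_X ✓.
  U = {25, 26, 27}: f^{-1}(U) = {1, 2} ∈ τ_X ✓.
Every preimage lies in τ_X, so f IS continuous.


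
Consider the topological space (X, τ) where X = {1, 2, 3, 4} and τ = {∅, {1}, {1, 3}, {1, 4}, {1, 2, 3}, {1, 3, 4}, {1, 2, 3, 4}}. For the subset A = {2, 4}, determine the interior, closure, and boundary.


int(A) = ∅, cl(A) = {2, 4}, ∂A = {2, 4}.

Closed sets in (X, τ) are complements of opens:
  closed(X, τ) = {∅, {2}, {4}, {2, 3}, {2, 4}, {2, 3, 4}, {1, 2, 3, 4}}.
int(A) = ⋃ {U ∈ τ : U ⊆ A}. Opens contained in A: ∅.
Taking the union of these: int(A) = ∅.
cl(A) = ⋂ {C closed : A ⊆ C}. Closed sets containing A: {2, 4}, {2, 3, 4}, {1, 2, 3, 4}.
Intersecting these: cl(A) = {2, 4}.
∂A = cl(A) ∖ int(A) = {2, 4} ∖ ∅ = {2, 4}.


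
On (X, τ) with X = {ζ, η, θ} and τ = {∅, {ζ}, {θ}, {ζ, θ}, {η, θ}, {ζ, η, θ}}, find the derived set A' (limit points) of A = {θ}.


A' = {η}

For each x ∈ X, list the open sets U ∈ τ with x ∈ U, then check whether U ∩ (A ∖ {x}) ≠ ∅ for every such U.
  x = ζ: open {ζ} ∋ x has {ζ} ∩ (A ∖ {ζ}) = ∅, so x is NOT a limit point.
  x = η: opens ∋ x are {η, θ}, {ζ, η, θ}; each meets A ∖ {η}, so x IS a limit point.
  x = θ: open {θ} ∋ x has {θ} ∩ (A ∖ {θ}) = ∅, so x is NOT a limit point.
Collecting: A' = {η}.


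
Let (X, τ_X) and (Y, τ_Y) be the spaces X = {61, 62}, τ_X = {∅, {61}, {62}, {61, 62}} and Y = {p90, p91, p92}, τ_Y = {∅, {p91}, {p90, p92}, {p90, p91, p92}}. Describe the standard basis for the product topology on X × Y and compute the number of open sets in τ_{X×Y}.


Basis B = {∅ × ∅, {61} × {p91}, {62} × {p91}, {61} × {p90, p92}, {61, 62} × {p91}, {62} × {p90, p92}, {61} × {p90, p91, p92}, {62} × {p90, p91, p92}, {61, 62} × {p90, p92}, {61, 62} × {p90, p91, p92}}; |τ_{X×Y}| = 16.

Enumerate products U × V with U ∈ τ_X, V ∈ τ_Y (deduplicated):
  ∅ × ∅ = {} (∅)
  {61} × {p91} = {(61,p91)}
  {62} × {p91} = {(62,p91)}
  {61} × {p90, p92} = {(61,p90), (61,p92)}
  {61, 62} × {p91} = {(61,p91), (62,p91)}
  {62} × {p90, p92} = {(62,p90), (62,p92)}
  {61} × {p90, p91, p92} = {(61,p90), (61,p91), (61,p92)}
  {62} × {p90, p91, p92} = {(62,p90), (62,p91), (62,p92)}
  {61, 62} × {p90, p92} = {(61,p90), (61,p92), (62,p90), (62,p92)}
  {61, 62} × {p90, p91, p92} = {(61,p90), (61,p91), (61,p92), (62,p90), (62,p91), (62,p92)}
These 10 distinct sets form the basis B.
Close under arbitrary unions to get τ_{X×Y}; counting gives |τ_{X×Y}| = 16.


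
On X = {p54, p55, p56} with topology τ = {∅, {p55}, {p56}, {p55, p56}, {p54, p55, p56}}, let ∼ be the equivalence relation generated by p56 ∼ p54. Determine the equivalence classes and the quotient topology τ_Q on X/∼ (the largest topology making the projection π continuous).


X/∼ = {[p54=p56], [p55]}; |τ_Q| = 3.

Equivalence classes: [p54=p56], [p55].
Quotient map π: X → X/∼ sends p54 ↦ [p54=p56], p55 ↦ [p55], p56 ↦ [p54=p56].
For each subset V ⊆ X/∼, compute π^{-1}(V) ⊆ X and check whether π^{-1}(V) ∈ τ. V is open in τ_Q iff π^{-1}(V) ∈ τ.
  V = {}: π^{-1}(V) = ∅ ∈ τ ✓.
  V = {[p54=p56]}: π^{-1}(V) = {p54, p56} ∉ τ ✗.
  V = {[p55]}: π^{-1}(V) = {p55} ∈ τ ✓.
  V = {[p54=p56], [p55]}: π^{-1}(V) = {p54, p55, p56} ∈ τ ✓.
Open sets in the quotient: τ_Q = {{}, {[p55]}, {[p54=p56], [p55]}} (3 elements).


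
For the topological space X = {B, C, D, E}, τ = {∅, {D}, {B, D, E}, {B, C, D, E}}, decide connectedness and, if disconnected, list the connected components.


(X, τ) is connected.

Find clopen sets (U ∈ τ with X ∖ U ∈ τ):
  U = ∅, X ∖ U = {B, C, D, E} — both open, so U is clopen.
  U = {B, C, D, E}, X ∖ U = ∅ — both open, so U is clopen.
Only trivial clopens (∅ and X) exist, so (X, τ) is connected.
Compute connected components by grouping points that agree on all clopens:
  component: {B, C, D, E}


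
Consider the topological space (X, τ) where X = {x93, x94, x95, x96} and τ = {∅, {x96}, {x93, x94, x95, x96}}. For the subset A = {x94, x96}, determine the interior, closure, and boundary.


int(A) = {x96}, cl(A) = {x93, x94, x95, x96}, ∂A = {x93, x94, x95}.

Closed sets in (X, τ) are complements of opens:
  closed(X, τ) = {∅, {x93, x94, x95}, {x93, x94, x95, x96}}.
int(A) = ⋃ {U ∈ τ : U ⊆ A}. Opens contained in A: ∅, {x96}.
Taking the union of these: int(A) = {x96}.
cl(A) = ⋂ {C closed : A ⊆ C}. Closed sets containing A: {x93, x94, x95, x96}.
Intersecting these: cl(A) = {x93, x94, x95, x96}.
∂A = cl(A) ∖ int(A) = {x93, x94, x95, x96} ∖ {x96} = {x93, x94, x95}.


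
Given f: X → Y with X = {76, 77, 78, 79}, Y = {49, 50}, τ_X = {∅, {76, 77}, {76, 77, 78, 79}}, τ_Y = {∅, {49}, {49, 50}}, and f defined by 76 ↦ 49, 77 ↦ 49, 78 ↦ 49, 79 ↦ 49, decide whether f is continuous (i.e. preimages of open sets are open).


f IS continuous.

Compute f^{-1}(U) for each U ∈ τ_Y:
  U = ∅: f^{-1}(U) = ∅ ∈ τ_X ✓.
  U = {49}: f^{-1}(U) = {76, 77, 78, 79} ∈ τ_X ✓.
  U = {49, 50}: f^{-1}(U) = {76, 77, 78, 79} ∈ τ_X ✓.
Every preimage lies in τ_X, so f IS continuous.


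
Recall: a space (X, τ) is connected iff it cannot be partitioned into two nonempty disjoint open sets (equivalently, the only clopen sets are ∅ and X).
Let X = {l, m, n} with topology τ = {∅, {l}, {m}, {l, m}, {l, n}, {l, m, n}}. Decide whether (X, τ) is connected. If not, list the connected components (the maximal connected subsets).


(X, τ) is disconnected; components = [{m}, {l, n}].

Find clopen sets (U ∈ τ with X ∖ U ∈ τ):
  U = ∅, X ∖ U = {l, m, n} — both open, so U is clopen.
  U = {m}, X ∖ U = {l, n} — both open, so U is clopen.
  U = {l, n}, X ∖ U = {m} — both open, so U is clopen.
  U = {l, m, n}, X ∖ U = ∅ — both open, so U is clopen.
Nontrivial clopen(s) exist: e.g. {m}. So (X, τ) is disconnected.
Compute connected components by grouping points that agree on all clopens:
  component: {m}
  component: {l, n}


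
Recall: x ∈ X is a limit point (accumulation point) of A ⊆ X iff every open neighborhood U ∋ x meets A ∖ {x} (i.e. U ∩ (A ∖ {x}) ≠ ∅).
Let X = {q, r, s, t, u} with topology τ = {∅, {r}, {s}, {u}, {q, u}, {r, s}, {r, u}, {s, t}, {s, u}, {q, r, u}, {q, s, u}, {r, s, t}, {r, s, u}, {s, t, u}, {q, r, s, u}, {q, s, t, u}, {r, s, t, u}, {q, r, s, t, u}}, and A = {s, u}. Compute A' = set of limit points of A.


A' = {q, t}

For each x ∈ X, list the open sets U ∈ τ with x ∈ U, then check whether U ∩ (A ∖ {x}) ≠ ∅ for every such U.
  x = q: opens ∋ x are {q, u}, {q, r, u}, {q, s, u}, {q, r, s, u}, {q, s, t, u}, {q, r, s, t, u}; each meets A ∖ {q}, so x IS a limit point.
  x = r: open {r} ∋ x has {r} ∩ (A ∖ {r}) = ∅, so x is NOT a limit point.
  x = s: open {s} ∋ x has {s} ∩ (A ∖ {s}) = ∅, so x is NOT a limit point.
  x = t: opens ∋ x are {s, t}, {r, s, t}, {s, t, u}, {q, s, t, u}, {r, s, t, u}, {q, r, s, t, u}; each meets A ∖ {t}, so x IS a limit point.
  x = u: open {u} ∋ x has {u} ∩ (A ∖ {u}) = ∅, so x is NOT a limit point.
Collecting: A' = {q, t}.


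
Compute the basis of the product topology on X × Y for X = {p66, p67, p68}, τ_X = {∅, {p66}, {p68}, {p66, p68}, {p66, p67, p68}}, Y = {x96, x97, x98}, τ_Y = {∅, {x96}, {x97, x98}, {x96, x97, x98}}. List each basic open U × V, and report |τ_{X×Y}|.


Basis B = {∅ × ∅, {p66} × {x96}, {p68} × {x96}, {p66, p68} × {x96}, {p66} × {x97, x98}, {p68} × {x97, x98}, {p66} × {x96, x97, x98}, {p66, p67, p68} × {x96}, {p68} × {x96, x97, x98}, {p66, p68} × {x97, x98}, {p66, p68} × {x96, x97, x98}, {p66, p67, p68} × {x97, x98}, {p66, p67, p68} × {x96, x97, x98}}; |τ_{X×Y}| = 25.

Enumerate products U × V with U ∈ τ_X, V ∈ τ_Y (deduplicated):
  ∅ × ∅ = {} (∅)
  {p66} × {x96} = {(p66,x96)}
  {p68} × {x96} = {(p68,x96)}
  {p66, p68} × {x96} = {(p66,x96), (p68,x96)}
  {p66} × {x97, x98} = {(p66,x97), (p66,x98)}
  {p68} × {x97, x98} = {(p68,x97), (p68,x98)}
  {p66} × {x96, x97, x98} = {(p66,x96), (p66,x97), (p66,x98)}
  {p66, p67, p68} × {x96} = {(p66,x96), (p67,x96), (p68,x96)}
  {p68} × {x96, x97, x98} = {(p68,x96), (p68,x97), (p68,x98)}
  {p66, p68} × {x97, x98} = {(p66,x97), (p66,x98), (p68,x97), (p68,x98)}
  {p66, p68} × {x96, x97, x98} = {(p66,x96), (p66,x97), (p66,x98), (p68,x96), (p68,x97), (p68,x98)}
  {p66, p67, p68} × {x97, x98} = {(p66,x97), (p66,x98), (p67,x97), (p67,x98), (p68,x97), (p68,x98)}
  {p66, p67, p68} × {x96, x97, x98} = {(p66,x96), (p66,x97), (p66,x98), (p67,x96), (p67,x97), (p67,x98), (p68,x96), (p68,x97), (p68,x98)}
These 13 distinct sets form the basis B.
Close under arbitrary unions to get τ_{X×Y}; counting gives |τ_{X×Y}| = 25.


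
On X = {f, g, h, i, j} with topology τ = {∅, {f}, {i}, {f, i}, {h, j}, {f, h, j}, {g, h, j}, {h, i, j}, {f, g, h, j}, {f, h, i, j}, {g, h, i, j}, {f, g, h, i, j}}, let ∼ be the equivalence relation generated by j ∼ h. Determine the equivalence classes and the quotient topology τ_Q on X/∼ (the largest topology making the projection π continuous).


X/∼ = {[f], [g], [h=j], [i]}; |τ_Q| = 12.

Equivalence classes: [f], [g], [h=j], [i].
Quotient map π: X → X/∼ sends f ↦ [f], g ↦ [g], h ↦ [h=j], i ↦ [i], j ↦ [h=j].
For each subset V ⊆ X/∼, compute π^{-1}(V) ⊆ X and check whether π^{-1}(V) ∈ τ. V is open in τ_Q iff π^{-1}(V) ∈ τ.
  V = {}: π^{-1}(V) = ∅ ∈ τ ✓.
  V = {[f]}: π^{-1}(V) = {f} ∈ τ ✓.
  V = {[g]}: π^{-1}(V) = {g} ∉ τ ✗.
  V = {[f], [g]}: π^{-1}(V) = {f, g} ∉ τ ✗.
  V = {[h=j]}: π^{-1}(V) = {h, j} ∈ τ ✓.
  V = {[f], [h=j]}: π^{-1}(V) = {f, h, j} ∈ τ ✓.
  V = {[g], [h=j]}: π^{-1}(V) = {g, h, j} ∈ τ ✓.
  V = {[f], [g], [h=j]}: π^{-1}(V) = {f, g, h, j} ∈ τ ✓.
  V = {[i]}: π^{-1}(V) = {i} ∈ τ ✓.
  V = {[f], [i]}: π^{-1}(V) = {f, i} ∈ τ ✓.
  V = {[g], [i]}: π^{-1}(V) = {g, i} ∉ τ ✗.
  V = {[f], [g], [i]}: π^{-1}(V) = {f, g, i} ∉ τ ✗.
  V = {[h=j], [i]}: π^{-1}(V) = {h, i, j} ∈ τ ✓.
  V = {[f], [h=j], [i]}: π^{-1}(V) = {f, h, i, j} ∈ τ ✓.
  V = {[g], [h=j], [i]}: π^{-1}(V) = {g, h, i, j} ∈ τ ✓.
  V = {[f], [g], [h=j], [i]}: π^{-1}(V) = {f, g, h, i, j} ∈ τ ✓.
Open sets in the quotient: τ_Q = {{}, {[f]}, {[h=j]}, {[f], [h=j]}, {[g], [h=j]}, {[f], [g], [h=j]}, {[i]}, {[f], [i]}, {[h=j], [i]}, {[f], [h=j], [i]}, {[g], [h=j], [i]}, {[f], [g], [h=j], [i]}} (12 elements).


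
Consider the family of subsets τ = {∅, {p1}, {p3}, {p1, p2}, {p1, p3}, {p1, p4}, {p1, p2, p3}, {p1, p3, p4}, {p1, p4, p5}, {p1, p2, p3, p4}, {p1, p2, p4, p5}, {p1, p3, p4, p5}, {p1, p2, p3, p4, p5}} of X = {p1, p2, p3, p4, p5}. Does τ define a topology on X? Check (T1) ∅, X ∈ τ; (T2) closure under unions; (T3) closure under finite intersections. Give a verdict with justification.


τ is NOT a topology on X.

Axiom (T1): ∅ ∈ τ? Yes; X ∈ τ? Yes.
Axiom (T2/T3): check pairwise unions and intersections of members of τ.
Counterexample for (T2): {p1, p2} ∪ {p1, p4} = {p1, p2, p4} ∉ τ. Therefore τ is NOT a topology.


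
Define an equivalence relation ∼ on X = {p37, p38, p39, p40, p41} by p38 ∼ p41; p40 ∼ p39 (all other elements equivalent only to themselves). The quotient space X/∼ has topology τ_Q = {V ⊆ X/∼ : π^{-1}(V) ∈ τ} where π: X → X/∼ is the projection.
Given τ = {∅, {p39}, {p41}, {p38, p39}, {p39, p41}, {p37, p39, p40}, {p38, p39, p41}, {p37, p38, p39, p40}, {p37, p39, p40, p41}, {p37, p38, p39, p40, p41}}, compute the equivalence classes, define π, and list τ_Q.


X/∼ = {[p37], [p38=p41], [p39=p40]}; |τ_Q| = 3.

Equivalence classes: [p37], [p38=p41], [p39=p40].
Quotient map π: X → X/∼ sends p37 ↦ [p37], p38 ↦ [p38=p41], p39 ↦ [p39=p40], p40 ↦ [p39=p40], p41 ↦ [p38=p41].
For each subset V ⊆ X/∼, compute π^{-1}(V) ⊆ X and check whether π^{-1}(V) ∈ τ. V is open in τ_Q iff π^{-1}(V) ∈ τ.
  V = {}: π^{-1}(V) = ∅ ∈ τ ✓.
  V = {[p37]}: π^{-1}(V) = {p37} ∉ τ ✗.
  V = {[p38=p41]}: π^{-1}(V) = {p38, p41} ∉ τ ✗.
  V = {[p37], [p38=p41]}: π^{-1}(V) = {p37, p38, p41} ∉ τ ✗.
  V = {[p39=p40]}: π^{-1}(V) = {p39, p40} ∉ τ ✗.
  V = {[p37], [p39=p40]}: π^{-1}(V) = {p37, p39, p40} ∈ τ ✓.
  V = {[p38=p41], [p39=p40]}: π^{-1}(V) = {p38, p39, p40, p41} ∉ τ ✗.
  V = {[p37], [p38=p41], [p39=p40]}: π^{-1}(V) = {p37, p38, p39, p40, p41} ∈ τ ✓.
Open sets in the quotient: τ_Q = {{}, {[p37], [p39=p40]}, {[p37], [p38=p41], [p39=p40]}} (3 elements).


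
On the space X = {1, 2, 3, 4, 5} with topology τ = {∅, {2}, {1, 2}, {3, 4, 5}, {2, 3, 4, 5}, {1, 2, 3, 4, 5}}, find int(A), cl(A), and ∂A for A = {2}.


int(A) = {2}, cl(A) = {1, 2}, ∂A = {1}.

Closed sets in (X, τ) are complements of opens:
  closed(X, τ) = {∅, {1}, {1, 2}, {3, 4, 5}, {1, 3, 4, 5}, {1, 2, 3, 4, 5}}.
int(A) = ⋃ {U ∈ τ : U ⊆ A}. Opens contained in A: ∅, {2}.
Taking the union of these: int(A) = {2}.
cl(A) = ⋂ {C closed : A ⊆ C}. Closed sets containing A: {1, 2}, {1, 2, 3, 4, 5}.
Intersecting these: cl(A) = {1, 2}.
∂A = cl(A) ∖ int(A) = {1, 2} ∖ {2} = {1}.


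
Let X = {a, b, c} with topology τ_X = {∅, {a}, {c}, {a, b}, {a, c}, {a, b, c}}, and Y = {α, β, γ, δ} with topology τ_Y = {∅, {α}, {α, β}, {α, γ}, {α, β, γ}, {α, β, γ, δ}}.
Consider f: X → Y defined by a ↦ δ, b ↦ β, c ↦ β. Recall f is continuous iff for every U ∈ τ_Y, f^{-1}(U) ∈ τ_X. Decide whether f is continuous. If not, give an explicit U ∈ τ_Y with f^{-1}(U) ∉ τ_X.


f is NOT continuous.

Compute f^{-1}(U) for each U ∈ τ_Y:
  U = ∅: f^{-1}(U) = ∅ ∈ τ_X ✓.
  U = {α}: f^{-1}(U) = ∅ ∈ τ_X ✓.
  U = {α, β}: f^{-1}(U) = {b, c} ∉ τ_X ✗.
  U = {α, γ}: f^{-1}(U) = ∅ ∈ τ_X ✓.
  U = {α, β, γ}: f^{-1}(U) = {b, c} ∉ τ_X ✗.
  U = {α, β, γ, δ}: f^{-1}(U) = {a, b, c} ∈ τ_X ✓.
Found U = {α, β} with f^{-1}(U) = {b, c} not in τ_X. Therefore f is NOT continuous.


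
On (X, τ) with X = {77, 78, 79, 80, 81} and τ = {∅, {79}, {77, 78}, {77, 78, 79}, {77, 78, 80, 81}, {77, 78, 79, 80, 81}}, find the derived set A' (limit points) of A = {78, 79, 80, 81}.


A' = {77, 80, 81}

For each x ∈ X, list the open sets U ∈ τ with x ∈ U, then check whether U ∩ (A ∖ {x}) ≠ ∅ for every such U.
  x = 77: opens ∋ x are {77, 78}, {77, 78, 79}, {77, 78, 80, 81}, {77, 78, 79, 80, 81}; each meets A ∖ {77}, so x IS a limit point.
  x = 78: open {77, 78} ∋ x has {77, 78} ∩ (A ∖ {78}) = ∅, so x is NOT a limit point.
  x = 79: open {79} ∋ x has {79} ∩ (A ∖ {79}) = ∅, so x is NOT a limit point.
  x = 80: opens ∋ x are {77, 78, 80, 81}, {77, 78, 79, 80, 81}; each meets A ∖ {80}, so x IS a limit point.
  x = 81: opens ∋ x are {77, 78, 80, 81}, {77, 78, 79, 80, 81}; each meets A ∖ {81}, so x IS a limit point.
Collecting: A' = {77, 80, 81}.


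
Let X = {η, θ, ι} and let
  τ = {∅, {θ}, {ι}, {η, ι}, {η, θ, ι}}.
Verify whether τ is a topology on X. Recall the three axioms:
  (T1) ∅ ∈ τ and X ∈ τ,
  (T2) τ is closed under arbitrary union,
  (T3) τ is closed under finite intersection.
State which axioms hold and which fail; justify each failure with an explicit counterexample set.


τ is NOT a topology on X.

Axiom (T1): ∅ ∈ τ? Yes; X ∈ τ? Yes.
Axiom (T2/T3): check pairwise unions and intersections of members of τ.
Counterexample for (T2): {θ} ∪ {ι} = {θ, ι} ∉ τ. Therefore τ is NOT a topology.


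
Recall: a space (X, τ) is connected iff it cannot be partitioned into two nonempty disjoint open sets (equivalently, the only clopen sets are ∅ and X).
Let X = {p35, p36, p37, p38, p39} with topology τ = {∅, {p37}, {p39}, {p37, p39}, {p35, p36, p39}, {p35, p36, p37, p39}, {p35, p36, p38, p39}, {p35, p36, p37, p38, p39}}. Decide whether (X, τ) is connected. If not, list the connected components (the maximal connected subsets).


(X, τ) is disconnected; components = [{p37}, {p35, p36, p38, p39}].

Find clopen sets (U ∈ τ with X ∖ U ∈ τ):
  U = ∅, X ∖ U = {p35, p36, p37, p38, p39} — both open, so U is clopen.
  U = {p37}, X ∖ U = {p35, p36, p38, p39} — both open, so U is clopen.
  U = {p35, p36, p38, p39}, X ∖ U = {p37} — both open, so U is clopen.
  U = {p35, p36, p37, p38, p39}, X ∖ U = ∅ — both open, so U is clopen.
Nontrivial clopen(s) exist: e.g. {p37}. So (X, τ) is disconnected.
Compute connected components by grouping points that agree on all clopens:
  component: {p37}
  component: {p35, p36, p38, p39}


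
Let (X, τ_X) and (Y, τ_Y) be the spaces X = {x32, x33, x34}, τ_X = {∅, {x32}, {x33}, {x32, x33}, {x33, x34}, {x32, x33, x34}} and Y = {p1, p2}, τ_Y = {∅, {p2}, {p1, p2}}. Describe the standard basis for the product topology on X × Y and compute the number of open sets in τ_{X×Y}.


Basis B = {∅ × ∅, {x32} × {p2}, {x33} × {p2}, {x32} × {p1, p2}, {x32, x33} × {p2}, {x33} × {p1, p2}, {x33, x34} × {p2}, {x32, x33, x34} × {p2}, {x32, x33} × {p1, p2}, {x33, x34} × {p1, p2}, {x32, x33, x34} × {p1, p2}}; |τ_{X×Y}| = 18.

Enumerate products U × V with U ∈ τ_X, V ∈ τ_Y (deduplicated):
  ∅ × ∅ = {} (∅)
  {x32} × {p2} = {(x32,p2)}
  {x33} × {p2} = {(x33,p2)}
  {x32} × {p1, p2} = {(x32,p1), (x32,p2)}
  {x32, x33} × {p2} = {(x32,p2), (x33,p2)}
  {x33} × {p1, p2} = {(x33,p1), (x33,p2)}
  {x33, x34} × {p2} = {(x33,p2), (x34,p2)}
  {x32, x33, x34} × {p2} = {(x32,p2), (x33,p2), (x34,p2)}
  {x32, x33} × {p1, p2} = {(x32,p1), (x32,p2), (x33,p1), (x33,p2)}
  {x33, x34} × {p1, p2} = {(x33,p1), (x33,p2), (x34,p1), (x34,p2)}
  {x32, x33, x34} × {p1, p2} = {(x32,p1), (x32,p2), (x33,p1), (x33,p2), (x34,p1), (x34,p2)}
These 11 distinct sets form the basis B.
Close under arbitrary unions to get τ_{X×Y}; counting gives |τ_{X×Y}| = 18.


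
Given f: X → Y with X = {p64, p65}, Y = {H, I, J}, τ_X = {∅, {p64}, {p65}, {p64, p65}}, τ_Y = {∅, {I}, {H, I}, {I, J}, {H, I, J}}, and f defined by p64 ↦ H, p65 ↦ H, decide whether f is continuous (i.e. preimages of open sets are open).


f IS continuous.

Compute f^{-1}(U) for each U ∈ τ_Y:
  U = ∅: f^{-1}(U) = ∅ ∈ τ_X ✓.
  U = {I}: f^{-1}(U) = ∅ ∈ τ_X ✓.
  U = {H, I}: f^{-1}(U) = {p64, p65} ∈ τ_X ✓.
  U = {I, J}: f^{-1}(U) = ∅ ∈ τ_X ✓.
  U = {H, I, J}: f^{-1}(U) = {p64, p65} ∈ τ_X ✓.
Every preimage lies in τ_X, so f IS continuous.


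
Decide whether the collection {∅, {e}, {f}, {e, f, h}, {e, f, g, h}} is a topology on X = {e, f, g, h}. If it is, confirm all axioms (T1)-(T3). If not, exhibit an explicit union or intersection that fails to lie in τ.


τ is NOT a topology on X.

Axiom (T1): ∅ ∈ τ? Yes; X ∈ τ? Yes.
Axiom (T2/T3): check pairwise unions and intersections of members of τ.
Counterexample for (T2): {e} ∪ {f} = {e, f} ∉ τ. Therefore τ is NOT a topology.


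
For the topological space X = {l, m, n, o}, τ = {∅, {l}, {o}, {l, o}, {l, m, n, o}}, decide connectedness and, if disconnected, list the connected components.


(X, τ) is connected.

Find clopen sets (U ∈ τ with X ∖ U ∈ τ):
  U = ∅, X ∖ U = {l, m, n, o} — both open, so U is clopen.
  U = {l, m, n, o}, X ∖ U = ∅ — both open, so U is clopen.
Only trivial clopens (∅ and X) exist, so (X, τ) is connected.
Compute connected components by grouping points that agree on all clopens:
  component: {l, m, n, o}


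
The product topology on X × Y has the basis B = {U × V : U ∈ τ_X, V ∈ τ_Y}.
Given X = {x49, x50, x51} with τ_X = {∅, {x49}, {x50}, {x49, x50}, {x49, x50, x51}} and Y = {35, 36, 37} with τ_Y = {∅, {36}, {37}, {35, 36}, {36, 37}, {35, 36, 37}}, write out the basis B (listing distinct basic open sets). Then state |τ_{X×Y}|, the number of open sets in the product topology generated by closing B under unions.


Basis B = {∅ × ∅, {x49} × {36}, {x49} × {37}, {x50} × {36}, {x50} × {37}, {x49} × {35, 36}, {x49} × {36, 37}, {x49, x50} × {36}, {x49, x50} × {37}, {x50} × {35, 36}, {x50} × {36, 37}, {x49} × {35, 36, 37}, {x49, x50, x51} × {36}, {x49, x50, x51} × {37}, {x50} × {35, 36, 37}, {x49, x50} × {35, 36}, {x49, x50} × {36, 37}, {x49, x50} × {35, 36, 37}, {x49, x50, x51} × {35, 36}, {x49, x50, x51} × {36, 37}, {x49, x50, x51} × {35, 36, 37}}; |τ_{X×Y}| = 70.

Enumerate products U × V with U ∈ τ_X, V ∈ τ_Y (deduplicated):
  ∅ × ∅ = {} (∅)
  {x49} × {36} = {(x49,36)}
  {x49} × {37} = {(x49,37)}
  {x50} × {36} = {(x50,36)}
  {x50} × {37} = {(x50,37)}
  {x49} × {35, 36} = {(x49,35), (x49,36)}
  {x49} × {36, 37} = {(x49,36), (x49,37)}
  {x49, x50} × {36} = {(x49,36), (x50,36)}
  {x49, x50} × {37} = {(x49,37), (x50,37)}
  {x50} × {35, 36} = {(x50,35), (x50,36)}
  {x50} × {36, 37} = {(x50,36), (x50,37)}
  {x49} × {35, 36, 37} = {(x49,35), (x49,36), (x49,37)}
  {x49, x50, x51} × {36} = {(x49,36), (x50,36), (x51,36)}
  {x49, x50, x51} × {37} = {(x49,37), (x50,37), (x51,37)}
  {x50} × {35, 36, 37} = {(x50,35), (x50,36), (x50,37)}
  {x49, x50} × {35, 36} = {(x49,35), (x49,36), (x50,35), (x50,36)}
  {x49, x50} × {36, 37} = {(x49,36), (x49,37), (x50,36), (x50,37)}
  {x49, x50} × {35, 36, 37} = {(x49,35), (x49,36), (x49,37), (x50,35), (x50,36), (x50,37)}
  {x49, x50, x51} × {35, 36} = {(x49,35), (x49,36), (x50,35), (x50,36), (x51,35), (x51,36)}
  {x49, x50, x51} × {36, 37} = {(x49,36), (x49,37), (x50,36), (x50,37), (x51,36), (x51,37)}
  {x49, x50, x51} × {35, 36, 37} = {(x49,35), (x49,36), (x49,37), (x50,35), (x50,36), (x50,37), (x51,35), (x51,36), (x51,37)}
These 21 distinct sets form the basis B.
Close under arbitrary unions to get τ_{X×Y}; counting gives |τ_{X×Y}| = 70.


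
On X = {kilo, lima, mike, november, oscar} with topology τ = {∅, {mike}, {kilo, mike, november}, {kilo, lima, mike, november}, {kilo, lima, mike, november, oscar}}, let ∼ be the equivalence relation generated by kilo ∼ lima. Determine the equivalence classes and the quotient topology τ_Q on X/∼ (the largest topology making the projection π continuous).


X/∼ = {[kilo=lima], [mike], [november], [oscar]}; |τ_Q| = 4.

Equivalence classes: [kilo=lima], [mike], [november], [oscar].
Quotient map π: X → X/∼ sends kilo ↦ [kilo=lima], lima ↦ [kilo=lima], mike ↦ [mike], november ↦ [november], oscar ↦ [oscar].
For each subset V ⊆ X/∼, compute π^{-1}(V) ⊆ X and check whether π^{-1}(V) ∈ τ. V is open in τ_Q iff π^{-1}(V) ∈ τ.
  V = {}: π^{-1}(V) = ∅ ∈ τ ✓.
  V = {[kilo=lima]}: π^{-1}(V) = {kilo, lima} ∉ τ ✗.
  V = {[mike]}: π^{-1}(V) = {mike} ∈ τ ✓.
  V = {[kilo=lima], [mike]}: π^{-1}(V) = {kilo, lima, mike} ∉ τ ✗.
  V = {[november]}: π^{-1}(V) = {november} ∉ τ ✗.
  V = {[kilo=lima], [november]}: π^{-1}(V) = {kilo, lima, november} ∉ τ ✗.
  V = {[mike], [november]}: π^{-1}(V) = {mike, november} ∉ τ ✗.
  V = {[kilo=lima], [mike], [november]}: π^{-1}(V) = {kilo, lima, mike, november} ∈ τ ✓.
  V = {[oscar]}: π^{-1}(V) = {oscar} ∉ τ ✗.
  V = {[kilo=lima], [oscar]}: π^{-1}(V) = {kilo, lima, oscar} ∉ τ ✗.
  V = {[mike], [oscar]}: π^{-1}(V) = {mike, oscar} ∉ τ ✗.
  V = {[kilo=lima], [mike], [oscar]}: π^{-1}(V) = {kilo, lima, mike, oscar} ∉ τ ✗.
  V = {[november], [oscar]}: π^{-1}(V) = {november, oscar} ∉ τ ✗.
  V = {[kilo=lima], [november], [oscar]}: π^{-1}(V) = {kilo, lima, november, oscar} ∉ τ ✗.
  V = {[mike], [november], [oscar]}: π^{-1}(V) = {mike, november, oscar} ∉ τ ✗.
  V = {[kilo=lima], [mike], [november], [oscar]}: π^{-1}(V) = {kilo, lima, mike, november, oscar} ∈ τ ✓.
Open sets in the quotient: τ_Q = {{}, {[mike]}, {[kilo=lima], [mike], [november]}, {[kilo=lima], [mike], [november], [oscar]}} (4 elements).


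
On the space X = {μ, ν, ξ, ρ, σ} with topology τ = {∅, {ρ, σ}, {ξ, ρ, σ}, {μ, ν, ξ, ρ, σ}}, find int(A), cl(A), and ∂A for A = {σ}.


int(A) = ∅, cl(A) = {μ, ν, ξ, ρ, σ}, ∂A = {μ, ν, ξ, ρ, σ}.

Closed sets in (X, τ) are complements of opens:
  closed(X, τ) = {∅, {μ, ν}, {μ, ν, ξ}, {μ, ν, ξ, ρ, σ}}.
int(A) = ⋃ {U ∈ τ : U ⊆ A}. Opens contained in A: ∅.
Taking the union of these: int(A) = ∅.
cl(A) = ⋂ {C closed : A ⊆ C}. Closed sets containing A: {μ, ν, ξ, ρ, σ}.
Intersecting these: cl(A) = {μ, ν, ξ, ρ, σ}.
∂A = cl(A) ∖ int(A) = {μ, ν, ξ, ρ, σ} ∖ ∅ = {μ, ν, ξ, ρ, σ}.


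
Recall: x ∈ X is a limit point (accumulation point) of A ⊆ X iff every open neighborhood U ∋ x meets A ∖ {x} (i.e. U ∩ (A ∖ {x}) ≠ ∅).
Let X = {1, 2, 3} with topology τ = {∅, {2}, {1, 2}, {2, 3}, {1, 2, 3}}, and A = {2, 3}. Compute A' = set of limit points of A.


A' = {1, 3}

For each x ∈ X, list the open sets U ∈ τ with x ∈ U, then check whether U ∩ (A ∖ {x}) ≠ ∅ for every such U.
  x = 1: opens ∋ x are {1, 2}, {1, 2, 3}; each meets A ∖ {1}, so x IS a limit point.
  x = 2: open {2} ∋ x has {2} ∩ (A ∖ {2}) = ∅, so x is NOT a limit point.
  x = 3: opens ∋ x are {2, 3}, {1, 2, 3}; each meets A ∖ {3}, so x IS a limit point.
Collecting: A' = {1, 3}.


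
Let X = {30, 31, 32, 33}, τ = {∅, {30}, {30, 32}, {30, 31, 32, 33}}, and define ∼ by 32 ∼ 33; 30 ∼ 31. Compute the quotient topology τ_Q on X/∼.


X/∼ = {[30=31], [32=33]}; |τ_Q| = 2.

Equivalence classes: [30=31], [32=33].
Quotient map π: X → X/∼ sends 30 ↦ [30=31], 31 ↦ [30=31], 32 ↦ [32=33], 33 ↦ [32=33].
For each subset V ⊆ X/∼, compute π^{-1}(V) ⊆ X and check whether π^{-1}(V) ∈ τ. V is open in τ_Q iff π^{-1}(V) ∈ τ.
  V = {}: π^{-1}(V) = ∅ ∈ τ ✓.
  V = {[30=31]}: π^{-1}(V) = {30, 31} ∉ τ ✗.
  V = {[32=33]}: π^{-1}(V) = {32, 33} ∉ τ ✗.
  V = {[30=31], [32=33]}: π^{-1}(V) = {30, 31, 32, 33} ∈ τ ✓.
Open sets in the quotient: τ_Q = {{}, {[30=31], [32=33]}} (2 elements).


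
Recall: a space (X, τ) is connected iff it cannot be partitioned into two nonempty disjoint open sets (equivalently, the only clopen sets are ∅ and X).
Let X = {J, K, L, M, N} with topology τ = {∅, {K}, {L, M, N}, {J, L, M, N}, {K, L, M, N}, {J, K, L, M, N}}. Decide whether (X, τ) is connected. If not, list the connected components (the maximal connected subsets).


(X, τ) is disconnected; components = [{K}, {J, L, M, N}].

Find clopen sets (U ∈ τ with X ∖ U ∈ τ):
  U = ∅, X ∖ U = {J, K, L, M, N} — both open, so U is clopen.
  U = {K}, X ∖ U = {J, L, M, N} — both open, so U is clopen.
  U = {J, L, M, N}, X ∖ U = {K} — both open, so U is clopen.
  U = {J, K, L, M, N}, X ∖ U = ∅ — both open, so U is clopen.
Nontrivial clopen(s) exist: e.g. {J, L, M, N}. So (X, τ) is disconnected.
Compute connected components by grouping points that agree on all clopens:
  component: {K}
  component: {J, L, M, N}


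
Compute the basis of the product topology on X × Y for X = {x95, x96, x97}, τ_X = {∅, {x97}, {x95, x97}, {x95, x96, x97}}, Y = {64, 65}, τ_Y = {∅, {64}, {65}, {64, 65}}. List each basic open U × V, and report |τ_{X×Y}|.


Basis B = {∅ × ∅, {x97} × {64}, {x97} × {65}, {x95, x97} × {64}, {x95, x97} × {65}, {x97} × {64, 65}, {x95, x96, x97} × {64}, {x95, x96, x97} × {65}, {x95, x97} × {64, 65}, {x95, x96, x97} × {64, 65}}; |τ_{X×Y}| = 16.

Enumerate products U × V with U ∈ τ_X, V ∈ τ_Y (deduplicated):
  ∅ × ∅ = {} (∅)
  {x97} × {64} = {(x97,64)}
  {x97} × {65} = {(x97,65)}
  {x95, x97} × {64} = {(x95,64), (x97,64)}
  {x95, x97} × {65} = {(x95,65), (x97,65)}
  {x97} × {64, 65} = {(x97,64), (x97,65)}
  {x95, x96, x97} × {64} = {(x95,64), (x96,64), (x97,64)}
  {x95, x96, x97} × {65} = {(x95,65), (x96,65), (x97,65)}
  {x95, x97} × {64, 65} = {(x95,64), (x95,65), (x97,64), (x97,65)}
  {x95, x96, x97} × {64, 65} = {(x95,64), (x95,65), (x96,64), (x96,65), (x97,64), (x97,65)}
These 10 distinct sets form the basis B.
Close under arbitrary unions to get τ_{X×Y}; counting gives |τ_{X×Y}| = 16.


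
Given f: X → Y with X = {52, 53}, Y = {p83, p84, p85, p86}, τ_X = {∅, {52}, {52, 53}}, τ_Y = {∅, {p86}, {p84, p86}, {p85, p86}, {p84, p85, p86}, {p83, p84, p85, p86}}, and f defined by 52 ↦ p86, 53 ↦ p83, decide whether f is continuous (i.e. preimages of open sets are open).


f IS continuous.

Compute f^{-1}(U) for each U ∈ τ_Y:
  U = ∅: f^{-1}(U) = ∅ ∈ τ_X ✓.
  U = {p86}: f^{-1}(U) = {52} ∈ τ_X ✓.
  U = {p84, p86}: f^{-1}(U) = {52} ∈ τ_X ✓.
  U = {p85, p86}: f^{-1}(U) = {52} ∈ τ_X ✓.
  U = {p84, p85, p86}: f^{-1}(U) = {52} ∈ τ_X ✓.
  U = {p83, p84, p85, p86}: f^{-1}(U) = {52, 53} ∈ τ_X ✓.
Every preimage lies in τ_X, so f IS continuous.


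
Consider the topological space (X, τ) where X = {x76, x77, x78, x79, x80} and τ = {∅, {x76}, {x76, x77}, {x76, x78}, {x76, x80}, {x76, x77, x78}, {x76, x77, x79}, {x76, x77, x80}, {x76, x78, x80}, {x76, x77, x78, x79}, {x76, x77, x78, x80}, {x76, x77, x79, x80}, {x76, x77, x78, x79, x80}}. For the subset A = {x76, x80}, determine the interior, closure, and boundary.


int(A) = {x76, x80}, cl(A) = {x76, x77, x78, x79, x80}, ∂A = {x77, x78, x79}.

Closed sets in (X, τ) are complements of opens:
  closed(X, τ) = {∅, {x78}, {x79}, {x80}, {x77, x79}, {x78, x79}, {x78, x80}, {x79, x80}, {x77, x78, x79}, {x77, x79, x80}, {x78, x79, x80}, {x77, x78, x79, x80}, {x76, x77, x78, x79, x80}}.
int(A) = ⋃ {U ∈ τ : U ⊆ A}. Opens contained in A: ∅, {x76}, {x76, x80}.
Taking the union of these: int(A) = {x76, x80}.
cl(A) = ⋂ {C closed : A ⊆ C}. Closed sets containing A: {x76, x77, x78, x79, x80}.
Intersecting these: cl(A) = {x76, x77, x78, x79, x80}.
∂A = cl(A) ∖ int(A) = {x76, x77, x78, x79, x80} ∖ {x76, x80} = {x77, x78, x79}.


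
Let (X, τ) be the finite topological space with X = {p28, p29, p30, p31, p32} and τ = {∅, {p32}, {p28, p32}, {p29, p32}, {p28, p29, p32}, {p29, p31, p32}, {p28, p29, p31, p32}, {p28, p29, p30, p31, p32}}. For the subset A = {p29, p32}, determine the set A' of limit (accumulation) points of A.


A' = {p28, p29, p30, p31}

For each x ∈ X, list the open sets U ∈ τ with x ∈ U, then check whether U ∩ (A ∖ {x}) ≠ ∅ for every such U.
  x = p28: opens ∋ x are {p28, p32}, {p28, p29, p32}, {p28, p29, p31, p32}, {p28, p29, p30, p31, p32}; each meets A ∖ {p28}, so x IS a limit point.
  x = p29: opens ∋ x are {p29, p32}, {p28, p29, p32}, {p29, p31, p32}, {p28, p29, p31, p32}, {p28, p29, p30, p31, p32}; each meets A ∖ {p29}, so x IS a limit point.
  x = p30: opens ∋ x are {p28, p29, p30, p31, p32}; each meets A ∖ {p30}, so x IS a limit point.
  x = p31: opens ∋ x are {p29, p31, p32}, {p28, p29, p31, p32}, {p28, p29, p30, p31, p32}; each meets A ∖ {p31}, so x IS a limit point.
  x = p32: open {p32} ∋ x has {p32} ∩ (A ∖ {p32}) = ∅, so x is NOT a limit point.
Collecting: A' = {p28, p29, p30, p31}.


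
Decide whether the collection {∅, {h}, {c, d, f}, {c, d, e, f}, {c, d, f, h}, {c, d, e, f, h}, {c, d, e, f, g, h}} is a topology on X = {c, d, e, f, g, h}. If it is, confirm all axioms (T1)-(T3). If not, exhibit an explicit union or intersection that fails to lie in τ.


τ IS a topology on X.

Axiom (T1): ∅ ∈ τ? Yes; X ∈ τ? Yes.
Axiom (T2/T3): check pairwise unions and intersections of members of τ.
All pairwise intersections and unions checked — each lies in τ. Therefore τ satisfies (T1), (T2), (T3): it IS a topology on X.


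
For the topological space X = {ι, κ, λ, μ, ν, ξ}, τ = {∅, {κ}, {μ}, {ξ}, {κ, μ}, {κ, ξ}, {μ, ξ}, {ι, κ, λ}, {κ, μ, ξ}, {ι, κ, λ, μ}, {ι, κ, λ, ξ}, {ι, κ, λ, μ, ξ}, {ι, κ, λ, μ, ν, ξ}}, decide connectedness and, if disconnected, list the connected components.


(X, τ) is connected.

Find clopen sets (U ∈ τ with X ∖ U ∈ τ):
  U = ∅, X ∖ U = {ι, κ, λ, μ, ν, ξ} — both open, so U is clopen.
  U = {ι, κ, λ, μ, ν, ξ}, X ∖ U = ∅ — both open, so U is clopen.
Only trivial clopens (∅ and X) exist, so (X, τ) is connected.
Compute connected components by grouping points that agree on all clopens:
  component: {ι, κ, λ, μ, ν, ξ}


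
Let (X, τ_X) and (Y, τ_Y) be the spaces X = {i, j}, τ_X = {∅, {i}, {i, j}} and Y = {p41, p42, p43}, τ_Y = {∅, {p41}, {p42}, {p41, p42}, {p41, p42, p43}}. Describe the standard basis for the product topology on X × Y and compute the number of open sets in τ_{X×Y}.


Basis B = {∅ × ∅, {i} × {p41}, {i} × {p42}, {i} × {p41, p42}, {i, j} × {p41}, {i, j} × {p42}, {i} × {p41, p42, p43}, {i, j} × {p41, p42}, {i, j} × {p41, p42, p43}}; |τ_{X×Y}| = 14.

Enumerate products U × V with U ∈ τ_X, V ∈ τ_Y (deduplicated):
  ∅ × ∅ = {} (∅)
  {i} × {p41} = {(i,p41)}
  {i} × {p42} = {(i,p42)}
  {i} × {p41, p42} = {(i,p41), (i,p42)}
  {i, j} × {p41} = {(i,p41), (j,p41)}
  {i, j} × {p42} = {(i,p42), (j,p42)}
  {i} × {p41, p42, p43} = {(i,p41), (i,p42), (i,p43)}
  {i, j} × {p41, p42} = {(i,p41), (i,p42), (j,p41), (j,p42)}
  {i, j} × {p41, p42, p43} = {(i,p41), (i,p42), (i,p43), (j,p41), (j,p42), (j,p43)}
These 9 distinct sets form the basis B.
Close under arbitrary unions to get τ_{X×Y}; counting gives |τ_{X×Y}| = 14.


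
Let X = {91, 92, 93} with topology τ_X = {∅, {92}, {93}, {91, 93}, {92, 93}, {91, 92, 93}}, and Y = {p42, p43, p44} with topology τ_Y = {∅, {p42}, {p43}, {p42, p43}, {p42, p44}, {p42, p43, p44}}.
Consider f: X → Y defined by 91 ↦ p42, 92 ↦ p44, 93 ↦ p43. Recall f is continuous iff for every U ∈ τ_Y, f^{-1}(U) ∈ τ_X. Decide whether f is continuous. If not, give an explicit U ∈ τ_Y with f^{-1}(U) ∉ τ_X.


f is NOT continuous.

Compute f^{-1}(U) for each U ∈ τ_Y:
  U = ∅: f^{-1}(U) = ∅ ∈ τ_X ✓.
  U = {p42}: f^{-1}(U) = {91} ∉ τ_X ✗.
  U = {p43}: f^{-1}(U) = {93} ∈ τ_X ✓.
  U = {p42, p43}: f^{-1}(U) = {91, 93} ∈ τ_X ✓.
  U = {p42, p44}: f^{-1}(U) = {91, 92} ∉ τ_X ✗.
  U = {p42, p43, p44}: f^{-1}(U) = {91, 92, 93} ∈ τ_X ✓.
Found U = {p42} with f^{-1}(U) = {91} not in τ_X. Therefore f is NOT continuous.
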